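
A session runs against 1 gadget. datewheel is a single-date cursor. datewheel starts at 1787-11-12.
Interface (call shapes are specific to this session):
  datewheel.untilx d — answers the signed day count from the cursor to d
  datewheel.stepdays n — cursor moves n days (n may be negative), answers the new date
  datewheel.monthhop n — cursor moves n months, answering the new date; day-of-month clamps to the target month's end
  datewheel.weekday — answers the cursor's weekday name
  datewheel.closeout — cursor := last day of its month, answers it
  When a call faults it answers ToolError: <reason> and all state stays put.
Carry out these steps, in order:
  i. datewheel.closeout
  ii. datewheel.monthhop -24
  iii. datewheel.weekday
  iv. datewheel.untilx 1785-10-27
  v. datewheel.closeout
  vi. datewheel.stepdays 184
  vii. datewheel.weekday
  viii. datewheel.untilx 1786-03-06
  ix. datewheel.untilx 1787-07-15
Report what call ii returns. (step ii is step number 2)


-- datewheel.closeout() => 1787-11-30
-- datewheel.monthhop(-24) => 1785-11-30
-- datewheel.weekday() => Wednesday
-- datewheel.untilx(1785-10-27) => -34
-- datewheel.closeout() => 1785-11-30
-- datewheel.stepdays(184) => 1786-06-02
-- datewheel.weekday() => Friday
-- datewheel.untilx(1786-03-06) => -88
-- datewheel.untilx(1787-07-15) => 408

Answer: 1785-11-30


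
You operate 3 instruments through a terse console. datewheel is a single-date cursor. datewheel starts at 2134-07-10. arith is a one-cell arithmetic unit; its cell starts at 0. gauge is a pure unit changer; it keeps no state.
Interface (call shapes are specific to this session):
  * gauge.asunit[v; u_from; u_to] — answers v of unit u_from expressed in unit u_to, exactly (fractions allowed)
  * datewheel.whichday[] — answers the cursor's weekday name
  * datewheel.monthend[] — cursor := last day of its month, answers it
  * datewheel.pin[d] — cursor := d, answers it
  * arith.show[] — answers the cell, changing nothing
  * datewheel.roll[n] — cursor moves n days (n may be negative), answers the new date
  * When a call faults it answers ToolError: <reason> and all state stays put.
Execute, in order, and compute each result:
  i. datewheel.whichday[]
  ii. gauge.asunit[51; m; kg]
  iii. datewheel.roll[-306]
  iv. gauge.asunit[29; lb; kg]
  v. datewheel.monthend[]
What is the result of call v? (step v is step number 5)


Answer: 2133-09-30

Derivation:
Invoking datewheel.whichday(): Saturday.
I call gauge.asunit with v→51, u_from→m, u_to→kg, and observe ToolError: incompatible units.
Using datewheel.roll with n→-306, which returns 2133-09-07.
Next I call gauge.asunit with v→29, u_from→lb, u_to→kg, and get 1315417873/100000000.
Then datewheel.monthend, → 2133-09-30.


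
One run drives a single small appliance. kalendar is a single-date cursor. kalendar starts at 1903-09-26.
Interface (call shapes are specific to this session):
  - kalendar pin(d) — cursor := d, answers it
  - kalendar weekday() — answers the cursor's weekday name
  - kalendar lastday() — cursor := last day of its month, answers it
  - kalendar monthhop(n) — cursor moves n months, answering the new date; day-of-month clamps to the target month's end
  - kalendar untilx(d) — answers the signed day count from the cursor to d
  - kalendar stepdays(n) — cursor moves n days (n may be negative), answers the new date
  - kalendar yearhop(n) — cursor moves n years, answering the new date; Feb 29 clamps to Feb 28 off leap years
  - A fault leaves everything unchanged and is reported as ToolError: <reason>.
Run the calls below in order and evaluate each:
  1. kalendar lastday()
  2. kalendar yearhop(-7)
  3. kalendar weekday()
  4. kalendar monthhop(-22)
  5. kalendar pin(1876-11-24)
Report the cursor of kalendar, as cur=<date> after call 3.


I run kalendar lastday(), and observe 1903-09-30.
I use kalendar yearhop on n=-7: 1896-09-30.
I use kalendar weekday, giving Wednesday.
Calling kalendar monthhop on n=-22, and see 1894-11-30.
Invoking kalendar pin on d=1876-11-24, which returns 1876-11-24.

Answer: cur=1896-09-30


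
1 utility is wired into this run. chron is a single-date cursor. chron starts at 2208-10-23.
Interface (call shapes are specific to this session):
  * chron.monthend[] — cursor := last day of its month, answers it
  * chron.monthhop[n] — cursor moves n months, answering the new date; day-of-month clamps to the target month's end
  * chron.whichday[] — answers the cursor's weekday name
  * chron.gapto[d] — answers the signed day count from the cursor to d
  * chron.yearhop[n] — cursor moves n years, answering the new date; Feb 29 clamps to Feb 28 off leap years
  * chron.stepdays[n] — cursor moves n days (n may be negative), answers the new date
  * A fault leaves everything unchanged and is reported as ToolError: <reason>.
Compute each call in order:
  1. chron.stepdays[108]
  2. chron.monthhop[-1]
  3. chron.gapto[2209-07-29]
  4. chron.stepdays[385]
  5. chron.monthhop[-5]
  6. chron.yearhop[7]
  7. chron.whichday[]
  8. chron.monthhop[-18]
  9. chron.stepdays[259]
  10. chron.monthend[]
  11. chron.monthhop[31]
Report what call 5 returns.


→ stepdays(n=108)
← 2209-02-08
→ monthhop(n=-1)
← 2209-01-08
→ gapto(d=2209-07-29)
← 202
→ stepdays(n=385)
← 2210-01-28
→ monthhop(n=-5)
← 2209-08-28
→ yearhop(n=7)
← 2216-08-28
→ whichday()
← Wednesday
→ monthhop(n=-18)
← 2215-02-28
→ stepdays(n=259)
← 2215-11-14
→ monthend()
← 2215-11-30
→ monthhop(n=31)
← 2218-06-30

Answer: 2209-08-28


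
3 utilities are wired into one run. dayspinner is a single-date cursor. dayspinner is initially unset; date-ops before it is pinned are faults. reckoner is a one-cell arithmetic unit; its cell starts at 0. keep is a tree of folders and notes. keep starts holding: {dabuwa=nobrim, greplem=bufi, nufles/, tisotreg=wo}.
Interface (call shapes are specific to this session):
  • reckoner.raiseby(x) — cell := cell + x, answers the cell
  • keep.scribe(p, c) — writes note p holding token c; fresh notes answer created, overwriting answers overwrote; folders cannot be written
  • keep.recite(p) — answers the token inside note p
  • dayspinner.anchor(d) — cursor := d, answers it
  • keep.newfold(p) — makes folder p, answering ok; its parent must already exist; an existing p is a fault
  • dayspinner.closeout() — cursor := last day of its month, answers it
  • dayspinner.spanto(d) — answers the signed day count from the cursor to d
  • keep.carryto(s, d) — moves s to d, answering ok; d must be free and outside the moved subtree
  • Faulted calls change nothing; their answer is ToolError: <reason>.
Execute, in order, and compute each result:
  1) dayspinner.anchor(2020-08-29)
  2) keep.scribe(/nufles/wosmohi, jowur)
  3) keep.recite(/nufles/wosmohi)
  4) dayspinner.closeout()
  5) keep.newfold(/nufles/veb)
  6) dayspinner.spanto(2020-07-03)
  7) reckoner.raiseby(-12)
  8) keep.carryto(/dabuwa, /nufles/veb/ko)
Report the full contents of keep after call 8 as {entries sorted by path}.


[in] anchor d: 2020-08-29
  2020-08-29
[in] scribe p: /nufles/wosmohi c: jowur
  created
[in] recite p: /nufles/wosmohi
  jowur
[in] closeout
  2020-08-31
[in] newfold p: /nufles/veb
  ok
[in] spanto d: 2020-07-03
  -59
[in] raiseby x: -12
  -12
[in] carryto s: /dabuwa d: /nufles/veb/ko
  ok

Answer: {greplem=bufi, nufles/, nufles/veb/, nufles/veb/ko=nobrim, nufles/wosmohi=jowur, tisotreg=wo}


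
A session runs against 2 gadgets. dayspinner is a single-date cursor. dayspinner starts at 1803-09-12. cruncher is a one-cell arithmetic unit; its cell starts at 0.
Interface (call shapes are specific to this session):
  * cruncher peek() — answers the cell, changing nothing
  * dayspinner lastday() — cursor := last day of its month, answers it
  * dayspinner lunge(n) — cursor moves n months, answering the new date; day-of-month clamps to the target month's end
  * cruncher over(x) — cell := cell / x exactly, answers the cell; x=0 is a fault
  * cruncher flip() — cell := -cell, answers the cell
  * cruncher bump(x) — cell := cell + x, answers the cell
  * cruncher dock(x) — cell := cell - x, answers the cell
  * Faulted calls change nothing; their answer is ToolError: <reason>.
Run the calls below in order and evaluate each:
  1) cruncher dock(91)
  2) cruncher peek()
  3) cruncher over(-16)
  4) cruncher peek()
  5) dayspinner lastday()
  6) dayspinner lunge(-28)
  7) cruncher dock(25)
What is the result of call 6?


Answer: 1801-05-30

Derivation:
% cruncher dock(x→91) => -91
% cruncher peek() => -91
% cruncher over(x→-16) => 91/16
% cruncher peek() => 91/16
% dayspinner lastday() => 1803-09-30
% dayspinner lunge(n→-28) => 1801-05-30
% cruncher dock(x→25) => -309/16


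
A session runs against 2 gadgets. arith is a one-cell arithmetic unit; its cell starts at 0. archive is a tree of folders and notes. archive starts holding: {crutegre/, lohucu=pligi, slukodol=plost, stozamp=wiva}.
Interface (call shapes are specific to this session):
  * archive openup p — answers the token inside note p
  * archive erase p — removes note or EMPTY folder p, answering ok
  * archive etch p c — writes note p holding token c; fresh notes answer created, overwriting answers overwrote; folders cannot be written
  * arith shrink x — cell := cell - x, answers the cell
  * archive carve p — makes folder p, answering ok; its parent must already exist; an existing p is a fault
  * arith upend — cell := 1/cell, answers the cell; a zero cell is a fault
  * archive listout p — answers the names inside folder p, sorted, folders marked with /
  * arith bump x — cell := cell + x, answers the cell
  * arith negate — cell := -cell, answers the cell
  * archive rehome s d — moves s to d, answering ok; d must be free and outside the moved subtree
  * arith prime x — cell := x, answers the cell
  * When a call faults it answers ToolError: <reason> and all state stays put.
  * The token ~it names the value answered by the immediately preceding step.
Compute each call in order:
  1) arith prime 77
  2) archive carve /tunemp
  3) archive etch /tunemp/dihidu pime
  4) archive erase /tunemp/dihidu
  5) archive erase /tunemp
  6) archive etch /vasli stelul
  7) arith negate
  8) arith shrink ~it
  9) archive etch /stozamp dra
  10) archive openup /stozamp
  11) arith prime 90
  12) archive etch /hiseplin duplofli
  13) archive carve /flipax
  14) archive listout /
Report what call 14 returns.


Answer: [crutegre/, flipax/, hiseplin, lohucu, slukodol, stozamp, vasli]

Derivation:
% arith prime x: 77
[out] 77
% archive carve p: /tunemp
[out] ok
% archive etch p: /tunemp/dihidu c: pime
[out] created
% archive erase p: /tunemp/dihidu
[out] ok
% archive erase p: /tunemp
[out] ok
% archive etch p: /vasli c: stelul
[out] created
% arith negate
[out] -77
% arith shrink x: ~it
[out] 0
% archive etch p: /stozamp c: dra
[out] overwrote
% archive openup p: /stozamp
[out] dra
% arith prime x: 90
[out] 90
% archive etch p: /hiseplin c: duplofli
[out] created
% archive carve p: /flipax
[out] ok
% archive listout p: /
[out] [crutegre/, flipax/, hiseplin, lohucu, slukodol, stozamp, vasli]


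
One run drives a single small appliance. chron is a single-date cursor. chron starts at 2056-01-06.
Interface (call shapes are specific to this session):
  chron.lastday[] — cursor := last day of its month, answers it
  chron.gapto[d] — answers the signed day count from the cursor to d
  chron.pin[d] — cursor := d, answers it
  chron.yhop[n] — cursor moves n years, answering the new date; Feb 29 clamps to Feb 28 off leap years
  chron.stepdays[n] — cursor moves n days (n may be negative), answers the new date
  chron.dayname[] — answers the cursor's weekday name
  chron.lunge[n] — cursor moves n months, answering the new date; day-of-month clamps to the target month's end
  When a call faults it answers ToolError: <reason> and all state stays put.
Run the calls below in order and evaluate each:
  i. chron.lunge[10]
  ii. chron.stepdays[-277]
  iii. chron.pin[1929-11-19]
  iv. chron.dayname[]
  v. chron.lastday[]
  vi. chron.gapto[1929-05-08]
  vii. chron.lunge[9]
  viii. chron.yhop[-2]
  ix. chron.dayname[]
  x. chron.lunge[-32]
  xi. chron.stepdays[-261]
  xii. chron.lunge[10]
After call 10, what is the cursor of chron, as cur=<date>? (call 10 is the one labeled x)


Answer: cur=1925-12-30

Derivation:
Then lunge with n: 10, which returns 2056-11-06.
Next I call stepdays with n: -277, giving 2056-02-03.
Calling pin with d: 1929-11-19, and observe 1929-11-19.
I call dayname(), and see Tuesday.
I run lastday, giving 1929-11-30.
Invoking gapto with d: 1929-05-08, which returns -206.
Next I call lunge with n: 9, and get 1930-08-30.
I use yhop with n: -2, and get 1928-08-30.
I run dayname(), and get Thursday.
Now I run lunge with n: -32, yielding 1925-12-30.
I run stepdays with n: -261, and observe 1925-04-13.
Then lunge with n: 10, yielding 1926-02-13.


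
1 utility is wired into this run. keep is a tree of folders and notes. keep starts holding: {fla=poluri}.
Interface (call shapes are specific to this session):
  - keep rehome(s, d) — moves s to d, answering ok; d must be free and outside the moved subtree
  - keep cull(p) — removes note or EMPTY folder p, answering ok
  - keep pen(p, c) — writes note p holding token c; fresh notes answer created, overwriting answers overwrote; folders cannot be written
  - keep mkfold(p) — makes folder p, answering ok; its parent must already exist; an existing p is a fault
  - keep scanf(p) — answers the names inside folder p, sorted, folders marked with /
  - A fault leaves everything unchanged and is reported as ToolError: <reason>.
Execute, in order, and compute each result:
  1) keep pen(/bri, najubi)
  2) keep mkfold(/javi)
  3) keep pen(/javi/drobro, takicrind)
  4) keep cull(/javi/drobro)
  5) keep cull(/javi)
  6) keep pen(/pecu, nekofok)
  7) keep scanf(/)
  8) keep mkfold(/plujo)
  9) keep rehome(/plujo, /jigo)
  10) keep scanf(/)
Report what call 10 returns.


Answer: [bri, fla, jigo/, pecu]

Derivation:
→ keep pen(p=/bri, c=najubi)
← created
→ keep mkfold(p=/javi)
← ok
→ keep pen(p=/javi/drobro, c=takicrind)
← created
→ keep cull(p=/javi/drobro)
← ok
→ keep cull(p=/javi)
← ok
→ keep pen(p=/pecu, c=nekofok)
← created
→ keep scanf(p=/)
← [bri, fla, pecu]
→ keep mkfold(p=/plujo)
← ok
→ keep rehome(s=/plujo, d=/jigo)
← ok
→ keep scanf(p=/)
← [bri, fla, jigo/, pecu]


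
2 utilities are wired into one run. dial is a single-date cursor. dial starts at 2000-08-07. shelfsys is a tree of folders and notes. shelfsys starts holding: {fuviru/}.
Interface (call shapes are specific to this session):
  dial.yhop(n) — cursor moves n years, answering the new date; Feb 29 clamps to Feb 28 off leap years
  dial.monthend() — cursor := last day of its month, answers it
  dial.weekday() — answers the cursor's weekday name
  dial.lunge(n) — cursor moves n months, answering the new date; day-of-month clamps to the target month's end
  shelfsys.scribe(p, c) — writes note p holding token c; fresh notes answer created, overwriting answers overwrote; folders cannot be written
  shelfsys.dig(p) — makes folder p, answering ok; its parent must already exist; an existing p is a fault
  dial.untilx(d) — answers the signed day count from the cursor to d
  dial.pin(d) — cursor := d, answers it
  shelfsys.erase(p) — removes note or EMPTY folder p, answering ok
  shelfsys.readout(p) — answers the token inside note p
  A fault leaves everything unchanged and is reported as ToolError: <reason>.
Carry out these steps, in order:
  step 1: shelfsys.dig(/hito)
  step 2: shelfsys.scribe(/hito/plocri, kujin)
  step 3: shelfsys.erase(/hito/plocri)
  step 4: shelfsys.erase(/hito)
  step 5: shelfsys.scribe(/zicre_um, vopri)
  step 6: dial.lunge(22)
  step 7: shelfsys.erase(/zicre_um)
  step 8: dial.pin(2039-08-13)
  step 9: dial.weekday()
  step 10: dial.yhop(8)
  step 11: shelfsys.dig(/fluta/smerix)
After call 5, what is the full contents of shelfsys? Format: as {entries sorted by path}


Answer: {fuviru/, zicre_um=vopri}

Derivation:
CALL shelfsys.dig[/hito]
RET  ok
CALL shelfsys.scribe[/hito/plocri; kujin]
RET  created
CALL shelfsys.erase[/hito/plocri]
RET  ok
CALL shelfsys.erase[/hito]
RET  ok
CALL shelfsys.scribe[/zicre_um; vopri]
RET  created
CALL dial.lunge[22]
RET  2002-06-07
CALL shelfsys.erase[/zicre_um]
RET  ok
CALL dial.pin[2039-08-13]
RET  2039-08-13
CALL dial.weekday[]
RET  Saturday
CALL dial.yhop[8]
RET  2047-08-13
CALL shelfsys.dig[/fluta/smerix]
RET  ToolError: no parent


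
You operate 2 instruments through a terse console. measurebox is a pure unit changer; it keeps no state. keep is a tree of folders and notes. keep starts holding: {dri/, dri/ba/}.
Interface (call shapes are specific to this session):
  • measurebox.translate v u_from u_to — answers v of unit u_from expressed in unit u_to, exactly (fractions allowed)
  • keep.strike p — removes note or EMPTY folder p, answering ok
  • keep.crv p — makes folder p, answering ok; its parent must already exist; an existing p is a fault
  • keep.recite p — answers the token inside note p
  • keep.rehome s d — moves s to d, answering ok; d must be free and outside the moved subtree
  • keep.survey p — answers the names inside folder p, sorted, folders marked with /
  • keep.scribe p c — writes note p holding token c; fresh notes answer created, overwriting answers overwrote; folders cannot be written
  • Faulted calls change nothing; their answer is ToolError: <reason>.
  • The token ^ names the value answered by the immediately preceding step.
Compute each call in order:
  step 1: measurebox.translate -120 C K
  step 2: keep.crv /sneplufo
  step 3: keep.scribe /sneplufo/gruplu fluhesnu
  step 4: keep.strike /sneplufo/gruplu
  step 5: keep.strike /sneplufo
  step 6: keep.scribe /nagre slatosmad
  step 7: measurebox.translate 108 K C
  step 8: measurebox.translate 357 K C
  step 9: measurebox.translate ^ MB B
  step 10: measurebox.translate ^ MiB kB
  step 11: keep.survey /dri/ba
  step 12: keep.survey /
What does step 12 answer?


-> measurebox.translate(v=-120, u_from=C, u_to=K)
<- 3063/20
-> keep.crv(p=/sneplufo)
<- ok
-> keep.scribe(p=/sneplufo/gruplu, c=fluhesnu)
<- created
-> keep.strike(p=/sneplufo/gruplu)
<- ok
-> keep.strike(p=/sneplufo)
<- ok
-> keep.scribe(p=/nagre, c=slatosmad)
<- created
-> measurebox.translate(v=108, u_from=K, u_to=C)
<- -3303/20
-> measurebox.translate(v=357, u_from=K, u_to=C)
<- 1677/20
-> measurebox.translate(v=^, u_from=MB, u_to=B)
<- 83850000
-> measurebox.translate(v=^, u_from=MiB, u_to=kB)
<- 87923097600
-> keep.survey(p=/dri/ba)
<- []
-> keep.survey(p=/)
<- [dri/, nagre]

Answer: [dri/, nagre]


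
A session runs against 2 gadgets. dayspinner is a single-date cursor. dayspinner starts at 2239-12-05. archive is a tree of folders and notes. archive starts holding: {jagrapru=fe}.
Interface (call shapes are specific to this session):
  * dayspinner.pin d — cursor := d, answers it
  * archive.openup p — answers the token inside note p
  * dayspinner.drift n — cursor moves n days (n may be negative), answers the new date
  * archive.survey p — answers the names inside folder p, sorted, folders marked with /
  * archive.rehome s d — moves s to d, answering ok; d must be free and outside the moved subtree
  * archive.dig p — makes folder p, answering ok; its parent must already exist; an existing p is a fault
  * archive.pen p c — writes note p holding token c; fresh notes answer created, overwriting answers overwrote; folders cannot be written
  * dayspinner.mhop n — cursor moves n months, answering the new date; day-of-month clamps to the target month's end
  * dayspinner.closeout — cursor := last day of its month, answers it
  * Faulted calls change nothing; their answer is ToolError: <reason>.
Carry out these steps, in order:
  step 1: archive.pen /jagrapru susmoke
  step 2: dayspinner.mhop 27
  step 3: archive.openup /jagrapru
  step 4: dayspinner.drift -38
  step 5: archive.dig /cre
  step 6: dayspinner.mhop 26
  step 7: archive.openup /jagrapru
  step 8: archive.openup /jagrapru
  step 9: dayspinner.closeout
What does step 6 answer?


;; 1. pen(p=/jagrapru, c=susmoke) == overwrote
;; 2. mhop(n=27) == 2242-03-05
;; 3. openup(p=/jagrapru) == susmoke
;; 4. drift(n=-38) == 2242-01-26
;; 5. dig(p=/cre) == ok
;; 6. mhop(n=26) == 2244-03-26
;; 7. openup(p=/jagrapru) == susmoke
;; 8. openup(p=/jagrapru) == susmoke
;; 9. closeout() == 2244-03-31

Answer: 2244-03-26


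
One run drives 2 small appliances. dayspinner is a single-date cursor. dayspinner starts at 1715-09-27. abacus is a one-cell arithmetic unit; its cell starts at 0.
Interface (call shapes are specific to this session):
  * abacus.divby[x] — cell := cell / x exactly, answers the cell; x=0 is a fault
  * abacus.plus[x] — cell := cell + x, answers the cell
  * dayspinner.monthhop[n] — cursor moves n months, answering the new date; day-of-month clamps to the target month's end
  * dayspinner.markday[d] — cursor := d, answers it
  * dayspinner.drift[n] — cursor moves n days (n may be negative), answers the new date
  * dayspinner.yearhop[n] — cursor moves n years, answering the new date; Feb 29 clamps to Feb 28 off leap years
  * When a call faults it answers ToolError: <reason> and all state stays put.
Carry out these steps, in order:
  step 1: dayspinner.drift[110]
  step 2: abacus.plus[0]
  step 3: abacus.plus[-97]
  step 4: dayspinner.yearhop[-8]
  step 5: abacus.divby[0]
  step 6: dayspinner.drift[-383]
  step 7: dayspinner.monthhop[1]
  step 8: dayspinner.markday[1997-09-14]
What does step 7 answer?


Answer: 1707-01-28

Derivation:
// 1. drift(n: 110) ~> 1716-01-15
// 2. plus(x: 0) ~> 0
// 3. plus(x: -97) ~> -97
// 4. yearhop(n: -8) ~> 1708-01-15
// 5. divby(x: 0) ~> ToolError: division by zero
// 6. drift(n: -383) ~> 1706-12-28
// 7. monthhop(n: 1) ~> 1707-01-28
// 8. markday(d: 1997-09-14) ~> 1997-09-14


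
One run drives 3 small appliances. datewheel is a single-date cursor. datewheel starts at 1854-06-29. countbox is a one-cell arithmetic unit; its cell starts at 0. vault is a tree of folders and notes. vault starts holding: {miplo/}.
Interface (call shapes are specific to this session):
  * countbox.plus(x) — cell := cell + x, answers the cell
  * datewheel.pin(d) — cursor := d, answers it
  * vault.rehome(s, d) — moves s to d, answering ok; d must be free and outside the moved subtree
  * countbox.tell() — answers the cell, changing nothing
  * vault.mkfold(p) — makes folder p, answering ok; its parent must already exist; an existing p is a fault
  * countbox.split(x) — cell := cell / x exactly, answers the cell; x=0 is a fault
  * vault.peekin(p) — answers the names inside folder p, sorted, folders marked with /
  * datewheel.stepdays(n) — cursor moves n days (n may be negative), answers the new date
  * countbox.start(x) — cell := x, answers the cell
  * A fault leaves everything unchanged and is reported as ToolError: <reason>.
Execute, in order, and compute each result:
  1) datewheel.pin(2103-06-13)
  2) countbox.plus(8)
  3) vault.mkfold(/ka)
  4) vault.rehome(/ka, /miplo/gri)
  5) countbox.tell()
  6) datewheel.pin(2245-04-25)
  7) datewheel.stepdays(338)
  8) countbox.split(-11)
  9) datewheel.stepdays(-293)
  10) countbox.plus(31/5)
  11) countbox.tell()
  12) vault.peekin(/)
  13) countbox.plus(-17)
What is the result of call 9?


Answer: 2245-06-09

Derivation:
$ pin d→2103-06-13
= 2103-06-13
$ plus x→8
= 8
$ mkfold p→/ka
= ok
$ rehome s→/ka d→/miplo/gri
= ok
$ tell
= 8
$ pin d→2245-04-25
= 2245-04-25
$ stepdays n→338
= 2246-03-29
$ split x→-11
= -8/11
$ stepdays n→-293
= 2245-06-09
$ plus x→31/5
= 301/55
$ tell
= 301/55
$ peekin p→/
= [miplo/]
$ plus x→-17
= -634/55


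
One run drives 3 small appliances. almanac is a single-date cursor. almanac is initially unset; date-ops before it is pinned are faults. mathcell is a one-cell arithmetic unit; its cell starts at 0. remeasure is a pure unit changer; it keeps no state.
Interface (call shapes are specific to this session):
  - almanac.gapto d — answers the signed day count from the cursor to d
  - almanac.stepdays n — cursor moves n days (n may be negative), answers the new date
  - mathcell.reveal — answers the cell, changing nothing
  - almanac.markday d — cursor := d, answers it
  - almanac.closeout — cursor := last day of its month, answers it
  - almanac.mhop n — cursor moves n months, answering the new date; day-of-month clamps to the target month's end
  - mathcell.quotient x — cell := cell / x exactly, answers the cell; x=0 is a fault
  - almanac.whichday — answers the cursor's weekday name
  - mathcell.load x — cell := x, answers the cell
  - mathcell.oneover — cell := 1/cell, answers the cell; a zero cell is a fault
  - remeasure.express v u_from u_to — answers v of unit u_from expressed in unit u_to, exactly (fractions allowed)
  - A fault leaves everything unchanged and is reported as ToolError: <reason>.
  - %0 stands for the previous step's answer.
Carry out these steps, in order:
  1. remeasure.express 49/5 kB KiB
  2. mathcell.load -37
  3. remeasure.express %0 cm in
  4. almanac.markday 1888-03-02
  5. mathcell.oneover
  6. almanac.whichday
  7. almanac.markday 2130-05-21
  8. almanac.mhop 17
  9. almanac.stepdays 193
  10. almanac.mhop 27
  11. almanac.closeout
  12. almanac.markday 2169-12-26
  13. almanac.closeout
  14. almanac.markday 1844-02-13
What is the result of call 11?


[in] remeasure.express v=49/5 u_from=kB u_to=KiB
[out] 1225/128
[in] mathcell.load x=-37
[out] -37
[in] remeasure.express v=%0 u_from=cm u_to=in
[out] -1850/127
[in] almanac.markday d=1888-03-02
[out] 1888-03-02
[in] mathcell.oneover
[out] -1/37
[in] almanac.whichday
[out] Friday
[in] almanac.markday d=2130-05-21
[out] 2130-05-21
[in] almanac.mhop n=17
[out] 2131-10-21
[in] almanac.stepdays n=193
[out] 2132-05-01
[in] almanac.mhop n=27
[out] 2134-08-01
[in] almanac.closeout
[out] 2134-08-31
[in] almanac.markday d=2169-12-26
[out] 2169-12-26
[in] almanac.closeout
[out] 2169-12-31
[in] almanac.markday d=1844-02-13
[out] 1844-02-13

Answer: 2134-08-31


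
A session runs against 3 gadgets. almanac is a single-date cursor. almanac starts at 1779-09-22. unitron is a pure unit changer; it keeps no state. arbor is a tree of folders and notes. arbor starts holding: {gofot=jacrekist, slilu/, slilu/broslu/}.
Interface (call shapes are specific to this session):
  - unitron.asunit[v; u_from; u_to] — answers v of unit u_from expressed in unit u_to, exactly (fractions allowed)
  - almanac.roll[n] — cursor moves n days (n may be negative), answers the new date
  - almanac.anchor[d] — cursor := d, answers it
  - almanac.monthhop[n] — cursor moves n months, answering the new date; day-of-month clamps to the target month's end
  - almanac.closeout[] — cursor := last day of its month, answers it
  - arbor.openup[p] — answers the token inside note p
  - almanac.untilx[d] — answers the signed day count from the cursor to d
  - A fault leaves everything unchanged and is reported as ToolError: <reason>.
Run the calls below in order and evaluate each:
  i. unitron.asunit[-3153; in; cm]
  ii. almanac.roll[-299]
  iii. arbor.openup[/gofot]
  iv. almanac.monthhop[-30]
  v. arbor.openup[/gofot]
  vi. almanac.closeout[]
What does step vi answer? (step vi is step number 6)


Answer: 1776-05-31

Derivation:
I use unitron.asunit using v: -3153, u_from: in, u_to: cm, giving -400431/50.
Then almanac.roll using n: -299, and see 1778-11-27.
I invoke arbor.openup using p: /gofot, giving jacrekist.
Invoking almanac.monthhop using n: -30, and get 1776-05-27.
Using arbor.openup using p: /gofot, — result: jacrekist.
Calling almanac.closeout(), and get 1776-05-31.


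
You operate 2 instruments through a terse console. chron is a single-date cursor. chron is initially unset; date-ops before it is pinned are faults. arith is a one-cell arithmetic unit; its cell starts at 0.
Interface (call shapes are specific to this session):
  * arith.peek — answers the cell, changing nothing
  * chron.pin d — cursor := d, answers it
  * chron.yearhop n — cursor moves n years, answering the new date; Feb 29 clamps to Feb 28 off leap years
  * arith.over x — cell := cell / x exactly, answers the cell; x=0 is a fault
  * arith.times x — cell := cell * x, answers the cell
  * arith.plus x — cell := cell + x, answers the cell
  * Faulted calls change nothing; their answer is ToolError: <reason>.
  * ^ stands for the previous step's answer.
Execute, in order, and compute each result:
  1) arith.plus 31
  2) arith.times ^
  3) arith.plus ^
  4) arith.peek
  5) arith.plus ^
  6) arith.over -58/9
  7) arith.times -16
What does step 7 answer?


Answer: 276768/29

Derivation:
>> arith.plus(x: 31)
<< 31
>> arith.times(x: ^)
<< 961
>> arith.plus(x: ^)
<< 1922
>> arith.peek()
<< 1922
>> arith.plus(x: ^)
<< 3844
>> arith.over(x: -58/9)
<< -17298/29
>> arith.times(x: -16)
<< 276768/29


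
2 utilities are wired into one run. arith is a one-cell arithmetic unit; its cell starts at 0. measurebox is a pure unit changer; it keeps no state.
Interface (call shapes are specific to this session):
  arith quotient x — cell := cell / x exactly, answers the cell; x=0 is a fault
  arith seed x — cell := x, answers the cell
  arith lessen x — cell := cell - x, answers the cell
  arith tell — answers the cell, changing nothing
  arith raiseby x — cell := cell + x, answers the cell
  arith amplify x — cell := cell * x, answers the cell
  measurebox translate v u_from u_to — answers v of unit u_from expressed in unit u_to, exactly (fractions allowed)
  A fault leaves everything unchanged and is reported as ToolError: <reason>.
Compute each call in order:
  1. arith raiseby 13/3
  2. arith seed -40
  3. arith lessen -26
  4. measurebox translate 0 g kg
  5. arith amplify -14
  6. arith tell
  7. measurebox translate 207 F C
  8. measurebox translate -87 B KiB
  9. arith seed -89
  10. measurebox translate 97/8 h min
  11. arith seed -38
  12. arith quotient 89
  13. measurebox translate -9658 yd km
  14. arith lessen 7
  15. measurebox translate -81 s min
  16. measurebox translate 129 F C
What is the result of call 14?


Act: arith raiseby[x: 13/3]
Obs: 13/3
Act: arith seed[x: -40]
Obs: -40
Act: arith lessen[x: -26]
Obs: -14
Act: measurebox translate[v: 0; u_from: g; u_to: kg]
Obs: 0
Act: arith amplify[x: -14]
Obs: 196
Act: arith tell[]
Obs: 196
Act: measurebox translate[v: 207; u_from: F; u_to: C]
Obs: 875/9
Act: measurebox translate[v: -87; u_from: B; u_to: KiB]
Obs: -87/1024
Act: arith seed[x: -89]
Obs: -89
Act: measurebox translate[v: 97/8; u_from: h; u_to: min]
Obs: 1455/2
Act: arith seed[x: -38]
Obs: -38
Act: arith quotient[x: 89]
Obs: -38/89
Act: measurebox translate[v: -9658; u_from: yd; u_to: km]
Obs: -5519547/625000
Act: arith lessen[x: 7]
Obs: -661/89
Act: measurebox translate[v: -81; u_from: s; u_to: min]
Obs: -27/20
Act: measurebox translate[v: 129; u_from: F; u_to: C]
Obs: 485/9

Answer: -661/89


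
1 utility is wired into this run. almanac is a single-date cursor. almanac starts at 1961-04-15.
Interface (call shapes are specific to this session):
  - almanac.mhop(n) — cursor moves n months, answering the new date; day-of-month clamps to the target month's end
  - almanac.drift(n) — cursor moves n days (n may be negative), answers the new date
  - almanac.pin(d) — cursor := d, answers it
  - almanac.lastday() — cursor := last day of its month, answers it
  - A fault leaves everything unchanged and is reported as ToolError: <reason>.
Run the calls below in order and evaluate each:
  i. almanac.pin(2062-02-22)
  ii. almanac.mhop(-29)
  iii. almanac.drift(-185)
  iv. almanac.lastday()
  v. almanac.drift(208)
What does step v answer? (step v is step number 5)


-> almanac.pin(2062-02-22)
<- 2062-02-22
-> almanac.mhop(-29)
<- 2059-09-22
-> almanac.drift(-185)
<- 2059-03-21
-> almanac.lastday()
<- 2059-03-31
-> almanac.drift(208)
<- 2059-10-25

Answer: 2059-10-25


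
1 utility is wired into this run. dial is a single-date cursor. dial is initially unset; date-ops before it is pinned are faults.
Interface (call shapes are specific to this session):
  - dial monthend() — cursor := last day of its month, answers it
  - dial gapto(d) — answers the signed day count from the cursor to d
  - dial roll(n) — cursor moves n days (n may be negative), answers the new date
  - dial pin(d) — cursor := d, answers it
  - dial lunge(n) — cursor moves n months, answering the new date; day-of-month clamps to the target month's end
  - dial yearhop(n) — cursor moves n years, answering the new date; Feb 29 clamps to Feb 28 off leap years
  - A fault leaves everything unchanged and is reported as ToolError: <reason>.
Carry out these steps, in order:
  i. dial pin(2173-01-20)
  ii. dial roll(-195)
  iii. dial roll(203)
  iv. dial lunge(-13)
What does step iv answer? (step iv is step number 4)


Answer: 2171-12-28

Derivation:
$ dial pin d=2173-01-20
:: 2173-01-20
$ dial roll n=-195
:: 2172-07-09
$ dial roll n=203
:: 2173-01-28
$ dial lunge n=-13
:: 2171-12-28


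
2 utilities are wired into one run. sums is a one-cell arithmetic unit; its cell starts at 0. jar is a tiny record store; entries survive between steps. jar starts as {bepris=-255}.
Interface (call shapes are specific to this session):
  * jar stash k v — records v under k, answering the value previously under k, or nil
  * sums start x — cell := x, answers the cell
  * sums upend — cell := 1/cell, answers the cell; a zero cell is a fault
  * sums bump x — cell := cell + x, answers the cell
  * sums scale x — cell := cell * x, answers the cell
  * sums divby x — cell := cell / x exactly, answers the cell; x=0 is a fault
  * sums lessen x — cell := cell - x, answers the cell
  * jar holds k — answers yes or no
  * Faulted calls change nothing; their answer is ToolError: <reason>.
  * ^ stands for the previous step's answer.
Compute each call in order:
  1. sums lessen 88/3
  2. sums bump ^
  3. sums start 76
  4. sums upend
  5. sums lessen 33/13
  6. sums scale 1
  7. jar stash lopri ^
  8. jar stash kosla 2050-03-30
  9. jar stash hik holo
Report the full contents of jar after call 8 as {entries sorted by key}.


·→ sums lessen(x: 88/3)
·← -88/3
·→ sums bump(x: ^)
·← -176/3
·→ sums start(x: 76)
·← 76
·→ sums upend()
·← 1/76
·→ sums lessen(x: 33/13)
·← -2495/988
·→ sums scale(x: 1)
·← -2495/988
·→ jar stash(k: lopri, v: ^)
·← nil
·→ jar stash(k: kosla, v: 2050-03-30)
·← nil
·→ jar stash(k: hik, v: holo)
·← nil

Answer: {bepris=-255, kosla=2050-03-30, lopri=-2495/988}


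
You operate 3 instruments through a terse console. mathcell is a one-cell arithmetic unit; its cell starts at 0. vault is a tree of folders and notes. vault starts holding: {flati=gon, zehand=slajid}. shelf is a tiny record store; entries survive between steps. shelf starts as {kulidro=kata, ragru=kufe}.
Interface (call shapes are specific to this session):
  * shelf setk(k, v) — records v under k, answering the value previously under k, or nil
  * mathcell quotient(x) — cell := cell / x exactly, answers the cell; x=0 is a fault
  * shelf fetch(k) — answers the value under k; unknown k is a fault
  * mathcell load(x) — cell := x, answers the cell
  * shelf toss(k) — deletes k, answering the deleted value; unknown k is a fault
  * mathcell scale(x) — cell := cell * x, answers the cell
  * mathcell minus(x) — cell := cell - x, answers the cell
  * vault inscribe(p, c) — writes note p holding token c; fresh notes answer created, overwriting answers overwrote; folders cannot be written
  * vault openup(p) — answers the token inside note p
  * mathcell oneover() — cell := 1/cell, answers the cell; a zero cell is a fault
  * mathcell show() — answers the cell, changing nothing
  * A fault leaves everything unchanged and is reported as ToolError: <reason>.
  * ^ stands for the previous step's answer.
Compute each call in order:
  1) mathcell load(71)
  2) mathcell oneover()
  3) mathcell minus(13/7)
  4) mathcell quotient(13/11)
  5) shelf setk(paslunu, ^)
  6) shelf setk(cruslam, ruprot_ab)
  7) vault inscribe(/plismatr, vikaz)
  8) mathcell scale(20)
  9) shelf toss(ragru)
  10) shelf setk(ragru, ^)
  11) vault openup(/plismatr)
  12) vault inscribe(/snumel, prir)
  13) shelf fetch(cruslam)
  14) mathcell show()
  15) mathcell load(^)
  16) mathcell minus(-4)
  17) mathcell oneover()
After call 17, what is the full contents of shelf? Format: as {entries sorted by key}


Answer: {cruslam=ruprot_ab, kulidro=kata, paslunu=-10076/6461, ragru=kufe}

Derivation:
I use mathcell load with x='71', and observe 71.
Then mathcell oneover(), and get 1/71.
I call mathcell minus with x='13/7', → -916/497.
Then mathcell quotient with x='13/11', and get -10076/6461.
Next I call shelf setk with k='paslunu', v='^': nil.
Invoking shelf setk with k='cruslam', v='ruprot_ab', and observe nil.
I run vault inscribe with p='/plismatr', c='vikaz', and see created.
Next I call mathcell scale with x='20', → -201520/6461.
Using shelf toss with k='ragru', which returns kufe.
Next I call shelf setk with k='ragru', v='^', and see nil.
I call vault openup with p='/plismatr', → vikaz.
I invoke vault inscribe with p='/snumel', c='prir', yielding created.
I try shelf fetch with k='cruslam', → ruprot_ab.
Calling mathcell show, and observe -201520/6461.
Next I call mathcell load with x='^', — result: -201520/6461.
Now I run mathcell minus with x='-4', giving -175676/6461.
I invoke mathcell oneover(): -6461/175676.


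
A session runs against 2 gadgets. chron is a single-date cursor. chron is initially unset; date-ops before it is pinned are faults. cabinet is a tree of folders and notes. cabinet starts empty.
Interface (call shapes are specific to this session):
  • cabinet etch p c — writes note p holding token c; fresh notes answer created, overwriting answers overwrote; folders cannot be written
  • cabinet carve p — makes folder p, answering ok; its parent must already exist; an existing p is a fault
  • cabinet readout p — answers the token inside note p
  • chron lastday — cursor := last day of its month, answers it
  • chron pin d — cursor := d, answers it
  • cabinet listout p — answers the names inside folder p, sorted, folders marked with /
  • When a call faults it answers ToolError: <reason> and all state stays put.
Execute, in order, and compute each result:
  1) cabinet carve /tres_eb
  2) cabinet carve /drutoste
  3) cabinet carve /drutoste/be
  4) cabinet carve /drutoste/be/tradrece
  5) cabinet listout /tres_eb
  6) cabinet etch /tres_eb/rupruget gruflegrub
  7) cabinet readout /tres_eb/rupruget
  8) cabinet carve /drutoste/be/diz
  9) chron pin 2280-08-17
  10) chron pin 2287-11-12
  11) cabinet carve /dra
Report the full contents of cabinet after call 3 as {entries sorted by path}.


Answer: {drutoste/, drutoste/be/, tres_eb/}

Derivation:
I invoke cabinet carve with p: /tres_eb, and get ok.
I run cabinet carve with p: /drutoste, and see ok.
Next I call cabinet carve with p: /drutoste/be, → ok.
I invoke cabinet carve with p: /drutoste/be/tradrece: ok.
I use cabinet listout with p: /tres_eb, giving [].
I call cabinet etch with p: /tres_eb/rupruget, c: gruflegrub, and get created.
I run cabinet readout with p: /tres_eb/rupruget, and observe gruflegrub.
I call cabinet carve with p: /drutoste/be/diz, giving ok.
Now I run chron pin with d: 2280-08-17, giving 2280-08-17.
I try chron pin with d: 2287-11-12, and see 2287-11-12.
I call cabinet carve with p: /dra, giving ok.


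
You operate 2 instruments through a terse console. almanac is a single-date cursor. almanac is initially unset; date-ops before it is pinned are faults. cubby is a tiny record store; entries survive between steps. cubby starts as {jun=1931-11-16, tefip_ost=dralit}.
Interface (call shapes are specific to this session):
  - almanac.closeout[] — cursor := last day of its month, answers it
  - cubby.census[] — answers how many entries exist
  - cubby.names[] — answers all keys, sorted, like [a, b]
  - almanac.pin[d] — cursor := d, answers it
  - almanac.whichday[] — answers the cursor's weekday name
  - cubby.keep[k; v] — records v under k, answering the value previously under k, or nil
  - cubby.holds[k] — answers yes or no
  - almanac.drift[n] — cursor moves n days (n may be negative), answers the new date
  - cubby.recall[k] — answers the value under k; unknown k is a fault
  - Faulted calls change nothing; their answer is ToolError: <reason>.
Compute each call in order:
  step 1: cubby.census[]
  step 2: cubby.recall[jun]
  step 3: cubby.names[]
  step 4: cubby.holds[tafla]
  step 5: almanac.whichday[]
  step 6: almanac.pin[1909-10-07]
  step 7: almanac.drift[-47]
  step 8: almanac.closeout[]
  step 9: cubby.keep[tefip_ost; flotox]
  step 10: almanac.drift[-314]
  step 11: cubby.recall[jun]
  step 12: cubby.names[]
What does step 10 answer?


Answer: 1908-10-21

Derivation:
Step: cubby.census[]
Result: 2
Step: cubby.recall[k→jun]
Result: 1931-11-16
Step: cubby.names[]
Result: [jun, tefip_ost]
Step: cubby.holds[k→tafla]
Result: no
Step: almanac.whichday[]
Result: ToolError: no date set
Step: almanac.pin[d→1909-10-07]
Result: 1909-10-07
Step: almanac.drift[n→-47]
Result: 1909-08-21
Step: almanac.closeout[]
Result: 1909-08-31
Step: cubby.keep[k→tefip_ost; v→flotox]
Result: dralit
Step: almanac.drift[n→-314]
Result: 1908-10-21
Step: cubby.recall[k→jun]
Result: 1931-11-16
Step: cubby.names[]
Result: [jun, tefip_ost]
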